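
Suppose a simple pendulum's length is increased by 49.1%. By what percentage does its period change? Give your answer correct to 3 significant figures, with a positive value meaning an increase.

22.1%

T ∝ √L, so T'/T = √(1.491) = 1.221.
Percentage change in T = (1.221 − 1) × 100% = 22.1%.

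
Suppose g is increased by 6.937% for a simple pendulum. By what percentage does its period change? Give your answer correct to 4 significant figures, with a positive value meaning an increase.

T ∝ 1/√g, so T'/T = 1/√(1.0694) = 0.96702.
Percentage change in T = (0.96702 − 1) × 100% = -3.298%.

-3.298%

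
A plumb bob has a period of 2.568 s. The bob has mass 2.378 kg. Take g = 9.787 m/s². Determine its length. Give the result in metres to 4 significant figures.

From T = 2π√(L/g), L = gT²/(4π²) = 9.787 × 2.5680²/(4π²) = 1.635 m.

1.635 m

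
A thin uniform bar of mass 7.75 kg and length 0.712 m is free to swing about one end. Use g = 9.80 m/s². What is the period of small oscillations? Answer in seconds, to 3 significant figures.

1.38 s

For a physical pendulum T = 2π√(I/(mgd)), with d = 0.3560 m from pivot to centre of mass.
I_cm = mL²/12 = 7.75 × 0.712²/12 = 0.3274 kg·m²; I = I_cm + md² = 0.3274 + 7.75 × 0.3560² = 1.310 kg·m².
T = 2π√(1.310/(7.75 × 9.80 × 0.3560)) = 1.38 s.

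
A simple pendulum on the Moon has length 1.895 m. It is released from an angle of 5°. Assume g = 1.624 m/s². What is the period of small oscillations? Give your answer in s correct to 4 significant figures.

6.787 s

T = 2π√(L/g) = 2π√(1.895/1.624) = 2π × 1.0802 = 6.787 s.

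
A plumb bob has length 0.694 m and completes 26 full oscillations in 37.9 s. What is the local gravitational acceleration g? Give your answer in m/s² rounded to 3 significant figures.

12.9 m/s²

T = 37.9/26 = 1.458 s.
From T = 2π√(L/g), g = 4π²L/T² = 4π² × 0.694/1.458² = 12.9 m/s².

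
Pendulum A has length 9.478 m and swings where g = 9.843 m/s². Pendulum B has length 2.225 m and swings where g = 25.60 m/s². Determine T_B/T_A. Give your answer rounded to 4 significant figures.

0.3004

T = 2π√(L/g), so T_B/T_A = √((L_B/g_B)/(L_A/g_A)) = √((2.225/25.60)/(9.478/9.843)) = 0.3004.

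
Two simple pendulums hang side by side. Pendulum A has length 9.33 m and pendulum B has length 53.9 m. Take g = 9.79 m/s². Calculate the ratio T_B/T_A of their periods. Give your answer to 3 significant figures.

T ∝ √L, so T_B/T_A = √(L_B/L_A) = √(53.9/9.33) = 2.40.

2.40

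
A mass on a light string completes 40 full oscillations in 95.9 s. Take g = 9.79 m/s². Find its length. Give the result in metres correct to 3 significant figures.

T = 95.9/40 = 2.397 s.
From T = 2π√(L/g), L = gT²/(4π²) = 9.79 × 2.397²/(4π²) = 1.43 m.

1.43 m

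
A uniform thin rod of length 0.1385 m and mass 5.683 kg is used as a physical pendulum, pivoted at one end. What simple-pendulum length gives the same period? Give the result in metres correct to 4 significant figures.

The equivalent simple-pendulum length is L_eq = I/(md), where I is about the pivot and d = 0.069250 m.
I_cm = (1/12)mL² = 0.0090844 kg·m², so I = I_cm + md² = 0.0090844 + 0.027253 = 0.036338 kg·m².
L_eq = 0.036338/(5.683 × 0.069250) = 0.09233 m.

0.09233 m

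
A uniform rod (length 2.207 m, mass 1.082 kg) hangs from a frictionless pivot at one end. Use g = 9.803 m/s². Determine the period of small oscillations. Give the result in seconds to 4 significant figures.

For a physical pendulum T = 2π√(I/(mgd)), with d = 1.1035 m from pivot to centre of mass.
I_cm = mL²/12 = 1.082 × 2.207²/12 = 0.43919 kg·m²; I = I_cm + md² = 0.43919 + 1.082 × 1.1035² = 1.7568 kg·m².
T = 2π√(1.7568/(1.082 × 9.803 × 1.1035)) = 2.434 s.

2.434 s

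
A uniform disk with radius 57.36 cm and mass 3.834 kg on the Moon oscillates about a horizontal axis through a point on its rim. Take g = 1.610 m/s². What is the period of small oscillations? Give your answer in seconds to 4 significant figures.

4.593 s

I_cm = ½mr² = 0.63073 kg·m². The pivot is at distance d = 0.5736 m from the centre of mass.
By the parallel-axis theorem, I = I_cm + md² = 0.63073 + 1.2615 = 1.8922 kg·m².
T = 2π√(I/(mgd)) = 2π√(1.8922/(3.834 × 1.610 × 0.5736)) = 4.593 s.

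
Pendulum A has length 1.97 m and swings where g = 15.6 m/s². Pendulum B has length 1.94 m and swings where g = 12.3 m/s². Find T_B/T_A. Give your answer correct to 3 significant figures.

1.12

T = 2π√(L/g), so T_B/T_A = √((L_B/g_B)/(L_A/g_A)) = √((1.94/12.3)/(1.97/15.6)) = 1.12.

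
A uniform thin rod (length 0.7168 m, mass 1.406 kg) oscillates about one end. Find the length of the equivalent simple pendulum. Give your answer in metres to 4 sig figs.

0.4779 m

The equivalent simple-pendulum length is L_eq = I/(md), where I is about the pivot and d = 0.35840 m.
I_cm = (1/12)mL² = 0.060200 kg·m², so I = I_cm + md² = 0.060200 + 0.18060 = 0.24080 kg·m².
L_eq = 0.24080/(1.406 × 0.35840) = 0.4779 m.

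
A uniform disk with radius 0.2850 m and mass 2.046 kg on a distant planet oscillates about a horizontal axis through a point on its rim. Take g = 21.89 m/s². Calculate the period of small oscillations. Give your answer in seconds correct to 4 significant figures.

0.8781 s

I_cm = ½mr² = 0.083093 kg·m². The pivot is at distance d = 0.2850 m from the centre of mass.
By the parallel-axis theorem, I = I_cm + md² = 0.083093 + 0.16619 = 0.24928 kg·m².
T = 2π√(I/(mgd)) = 2π√(0.24928/(2.046 × 21.89 × 0.2850)) = 0.8781 s.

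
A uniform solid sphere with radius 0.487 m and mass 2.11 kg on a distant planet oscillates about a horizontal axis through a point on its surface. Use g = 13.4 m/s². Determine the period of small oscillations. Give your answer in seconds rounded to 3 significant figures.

1.42 s

I_cm = (2/5)mr² = 0.2002 kg·m². The pivot is at distance d = 0.487 m from the centre of mass.
By the parallel-axis theorem, I = I_cm + md² = 0.2002 + 0.5004 = 0.7006 kg·m².
T = 2π√(I/(mgd)) = 2π√(0.7006/(2.11 × 13.4 × 0.487)) = 1.42 s.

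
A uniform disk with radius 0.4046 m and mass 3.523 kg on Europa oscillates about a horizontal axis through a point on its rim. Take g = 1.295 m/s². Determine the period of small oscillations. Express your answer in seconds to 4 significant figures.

I_cm = ½mr² = 0.28836 kg·m². The pivot is at distance d = 0.4046 m from the centre of mass.
By the parallel-axis theorem, I = I_cm + md² = 0.28836 + 0.57672 = 0.86508 kg·m².
T = 2π√(I/(mgd)) = 2π√(0.86508/(3.523 × 1.295 × 0.4046)) = 4.301 s.

4.301 s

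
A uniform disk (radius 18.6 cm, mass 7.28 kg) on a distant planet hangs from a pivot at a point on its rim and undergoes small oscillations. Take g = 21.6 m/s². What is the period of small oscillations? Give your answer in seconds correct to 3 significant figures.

0.714 s

I_cm = ½mr² = 0.1259 kg·m². The pivot is at distance d = 0.186 m from the centre of mass.
By the parallel-axis theorem, I = I_cm + md² = 0.1259 + 0.2519 = 0.3778 kg·m².
T = 2π√(I/(mgd)) = 2π√(0.3778/(7.28 × 21.6 × 0.186)) = 0.714 s.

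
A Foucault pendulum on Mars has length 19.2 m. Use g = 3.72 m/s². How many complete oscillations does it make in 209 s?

14

T = 2π√(L/g) = 2π√(19.2/3.72) = 14.27 s.
Number of complete oscillations = ⌊209/14.27⌋ = ⌊14.64⌋ = 14.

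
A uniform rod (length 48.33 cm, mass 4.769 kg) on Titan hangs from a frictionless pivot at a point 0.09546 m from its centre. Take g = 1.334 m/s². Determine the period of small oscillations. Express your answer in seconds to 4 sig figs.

2.976 s

For a physical pendulum T = 2π√(I/(mgd)), with d = 0.095460 m from pivot to centre of mass.
I_cm = mL²/12 = 4.769 × 0.4833²/12 = 0.092828 kg·m²; I = I_cm + md² = 0.092828 + 4.769 × 0.095460² = 0.13629 kg·m².
T = 2π√(0.13629/(4.769 × 1.334 × 0.095460)) = 2.976 s.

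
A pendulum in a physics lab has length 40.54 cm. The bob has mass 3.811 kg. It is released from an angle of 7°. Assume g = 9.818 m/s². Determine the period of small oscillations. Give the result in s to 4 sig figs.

T = 2π√(L/g) = 2π√(0.4054/9.818) = 2π × 0.20320 = 1.277 s.

1.277 s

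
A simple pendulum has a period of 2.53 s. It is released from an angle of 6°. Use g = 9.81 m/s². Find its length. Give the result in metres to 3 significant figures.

1.59 m

From T = 2π√(L/g), L = gT²/(4π²) = 9.81 × 2.530²/(4π²) = 1.59 m.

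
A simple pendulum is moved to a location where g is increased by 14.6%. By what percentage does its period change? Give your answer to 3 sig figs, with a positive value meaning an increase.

T ∝ 1/√g, so T'/T = 1/√(1.146) = 0.9341.
Percentage change in T = (0.9341 − 1) × 100% = -6.59%.

-6.59%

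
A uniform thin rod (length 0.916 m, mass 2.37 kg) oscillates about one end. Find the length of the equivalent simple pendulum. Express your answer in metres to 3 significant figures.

The equivalent simple-pendulum length is L_eq = I/(md), where I is about the pivot and d = 0.4580 m.
I_cm = (1/12)mL² = 0.1657 kg·m², so I = I_cm + md² = 0.1657 + 0.4971 = 0.6629 kg·m².
L_eq = 0.6629/(2.37 × 0.4580) = 0.611 m.

0.611 m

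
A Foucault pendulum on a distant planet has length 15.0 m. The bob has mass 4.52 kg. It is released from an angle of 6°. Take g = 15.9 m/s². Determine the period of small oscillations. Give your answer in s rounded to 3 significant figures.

T = 2π√(L/g) = 2π√(15.0/15.9) = 2π × 0.9713 = 6.10 s.

6.10 s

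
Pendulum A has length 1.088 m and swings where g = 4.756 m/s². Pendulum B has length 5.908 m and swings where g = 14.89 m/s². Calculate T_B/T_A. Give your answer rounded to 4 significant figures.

T = 2π√(L/g), so T_B/T_A = √((L_B/g_B)/(L_A/g_A)) = √((5.908/14.89)/(1.088/4.756)) = 1.317.

1.317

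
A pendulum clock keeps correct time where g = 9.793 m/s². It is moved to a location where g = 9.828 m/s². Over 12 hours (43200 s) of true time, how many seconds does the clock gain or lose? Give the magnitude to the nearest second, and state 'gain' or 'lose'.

gain 77 s

The clock's period scales as T ∝ 1/√g, so T'/T = √(9.793/9.828) = 0.998218.
In 43200 s of true time the clock registers 43200/0.998218 = 43277.1 s, so it gains 77 s.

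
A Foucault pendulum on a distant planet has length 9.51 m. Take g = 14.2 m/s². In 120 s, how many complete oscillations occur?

T = 2π√(L/g) = 2π√(9.51/14.2) = 5.142 s.
Number of complete oscillations = ⌊120/5.142⌋ = ⌊23.34⌋ = 23.

23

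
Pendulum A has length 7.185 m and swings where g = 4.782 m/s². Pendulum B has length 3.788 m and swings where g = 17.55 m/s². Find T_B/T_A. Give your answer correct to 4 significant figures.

0.3790

T = 2π√(L/g), so T_B/T_A = √((L_B/g_B)/(L_A/g_A)) = √((3.788/17.55)/(7.185/4.782)) = 0.3790.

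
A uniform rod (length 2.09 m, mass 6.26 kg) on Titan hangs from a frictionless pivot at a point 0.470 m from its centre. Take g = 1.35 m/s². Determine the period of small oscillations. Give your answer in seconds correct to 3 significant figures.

6.03 s

For a physical pendulum T = 2π√(I/(mgd)), with d = 0.4700 m from pivot to centre of mass.
I_cm = mL²/12 = 6.26 × 2.09²/12 = 2.279 kg·m²; I = I_cm + md² = 2.279 + 6.26 × 0.4700² = 3.662 kg·m².
T = 2π√(3.662/(6.26 × 1.35 × 0.4700)) = 6.03 s.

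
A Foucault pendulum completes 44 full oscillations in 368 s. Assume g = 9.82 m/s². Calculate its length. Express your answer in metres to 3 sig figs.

17.4 m

T = 368/44 = 8.364 s.
From T = 2π√(L/g), L = gT²/(4π²) = 9.82 × 8.364²/(4π²) = 17.4 m.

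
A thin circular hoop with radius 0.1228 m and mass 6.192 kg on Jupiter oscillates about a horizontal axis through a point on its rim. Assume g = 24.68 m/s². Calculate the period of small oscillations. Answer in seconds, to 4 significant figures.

0.6268 s

I_cm = mr² = 0.093374 kg·m². The pivot is at distance d = 0.1228 m from the centre of mass.
By the parallel-axis theorem, I = I_cm + md² = 0.093374 + 0.093374 = 0.18675 kg·m².
T = 2π√(I/(mgd)) = 2π√(0.18675/(6.192 × 24.68 × 0.1228)) = 0.6268 s.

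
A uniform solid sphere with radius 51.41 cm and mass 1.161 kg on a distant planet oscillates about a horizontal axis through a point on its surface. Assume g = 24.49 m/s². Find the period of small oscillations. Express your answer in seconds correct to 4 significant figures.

1.077 s

I_cm = (2/5)mr² = 0.12274 kg·m². The pivot is at distance d = 0.5141 m from the centre of mass.
By the parallel-axis theorem, I = I_cm + md² = 0.12274 + 0.30685 = 0.42959 kg·m².
T = 2π√(I/(mgd)) = 2π√(0.42959/(1.161 × 24.49 × 0.5141)) = 1.077 s.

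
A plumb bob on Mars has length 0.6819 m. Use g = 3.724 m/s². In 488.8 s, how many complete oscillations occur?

T = 2π√(L/g) = 2π√(0.6819/3.724) = 2.6887 s.
Number of complete oscillations = ⌊488.8/2.6887⌋ = ⌊181.80⌋ = 181.

181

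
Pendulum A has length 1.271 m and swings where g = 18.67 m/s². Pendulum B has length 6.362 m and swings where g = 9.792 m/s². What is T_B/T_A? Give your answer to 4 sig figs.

3.089

T = 2π√(L/g), so T_B/T_A = √((L_B/g_B)/(L_A/g_A)) = √((6.362/9.792)/(1.271/18.67)) = 3.089.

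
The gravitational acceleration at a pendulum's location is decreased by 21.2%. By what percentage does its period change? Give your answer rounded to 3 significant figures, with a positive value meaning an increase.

T ∝ 1/√g, so T'/T = 1/√(0.7880) = 1.127.
Percentage change in T = (1.127 − 1) × 100% = 12.7%.

12.7%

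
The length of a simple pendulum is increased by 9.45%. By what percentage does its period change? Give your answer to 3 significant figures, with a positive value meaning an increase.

4.62%

T ∝ √L, so T'/T = √(1.095) = 1.046.
Percentage change in T = (1.046 − 1) × 100% = 4.62%.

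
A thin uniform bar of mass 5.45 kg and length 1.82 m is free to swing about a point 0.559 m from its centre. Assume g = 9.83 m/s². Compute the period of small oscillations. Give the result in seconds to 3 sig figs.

2.06 s

For a physical pendulum T = 2π√(I/(mgd)), with d = 0.5590 m from pivot to centre of mass.
I_cm = mL²/12 = 5.45 × 1.82²/12 = 1.504 kg·m²; I = I_cm + md² = 1.504 + 5.45 × 0.5590² = 3.207 kg·m².
T = 2π√(3.207/(5.45 × 9.83 × 0.5590)) = 2.06 s.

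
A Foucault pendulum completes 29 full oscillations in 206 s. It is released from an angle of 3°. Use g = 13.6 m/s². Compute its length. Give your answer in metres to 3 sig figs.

17.4 m

T = 206/29 = 7.103 s.
From T = 2π√(L/g), L = gT²/(4π²) = 13.6 × 7.103²/(4π²) = 17.4 m.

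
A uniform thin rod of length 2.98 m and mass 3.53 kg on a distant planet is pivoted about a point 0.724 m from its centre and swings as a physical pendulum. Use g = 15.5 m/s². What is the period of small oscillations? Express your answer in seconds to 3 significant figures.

For a physical pendulum T = 2π√(I/(mgd)), with d = 0.7240 m from pivot to centre of mass.
I_cm = mL²/12 = 3.53 × 2.98²/12 = 2.612 kg·m²; I = I_cm + md² = 2.612 + 3.53 × 0.7240² = 4.463 kg·m².
T = 2π√(4.463/(3.53 × 15.5 × 0.7240)) = 2.11 s.

2.11 s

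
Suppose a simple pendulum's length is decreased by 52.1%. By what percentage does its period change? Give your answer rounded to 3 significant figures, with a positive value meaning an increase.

T ∝ √L, so T'/T = √(0.4790) = 0.6921.
Percentage change in T = (0.6921 − 1) × 100% = -30.8%.

-30.8%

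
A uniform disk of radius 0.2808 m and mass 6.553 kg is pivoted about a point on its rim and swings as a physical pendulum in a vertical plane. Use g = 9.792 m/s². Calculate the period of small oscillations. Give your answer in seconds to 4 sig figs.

I_cm = ½mr² = 0.25835 kg·m². The pivot is at distance d = 0.2808 m from the centre of mass.
By the parallel-axis theorem, I = I_cm + md² = 0.25835 + 0.51670 = 0.77504 kg·m².
T = 2π√(I/(mgd)) = 2π√(0.77504/(6.553 × 9.792 × 0.2808)) = 1.303 s.

1.303 s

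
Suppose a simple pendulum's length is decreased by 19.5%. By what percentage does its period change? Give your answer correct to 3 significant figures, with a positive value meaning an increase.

-10.3%

T ∝ √L, so T'/T = √(0.8050) = 0.8972.
Percentage change in T = (0.8972 − 1) × 100% = -10.3%.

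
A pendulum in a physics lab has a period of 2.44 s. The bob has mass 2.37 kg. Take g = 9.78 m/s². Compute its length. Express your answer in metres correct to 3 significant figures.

1.47 m

From T = 2π√(L/g), L = gT²/(4π²) = 9.78 × 2.440²/(4π²) = 1.47 m.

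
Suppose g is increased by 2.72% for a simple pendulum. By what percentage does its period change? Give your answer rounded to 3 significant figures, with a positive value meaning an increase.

-1.33%

T ∝ 1/√g, so T'/T = 1/√(1.027) = 0.9867.
Percentage change in T = (0.9867 − 1) × 100% = -1.33%.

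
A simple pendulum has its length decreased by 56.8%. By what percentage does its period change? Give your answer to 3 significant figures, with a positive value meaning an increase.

-34.3%

T ∝ √L, so T'/T = √(0.4320) = 0.6573.
Percentage change in T = (0.6573 − 1) × 100% = -34.3%.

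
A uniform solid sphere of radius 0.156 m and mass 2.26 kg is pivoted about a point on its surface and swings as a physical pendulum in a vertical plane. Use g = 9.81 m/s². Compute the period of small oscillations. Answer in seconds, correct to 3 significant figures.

I_cm = (2/5)mr² = 0.02200 kg·m². The pivot is at distance d = 0.156 m from the centre of mass.
By the parallel-axis theorem, I = I_cm + md² = 0.02200 + 0.05500 = 0.07700 kg·m².
T = 2π√(I/(mgd)) = 2π√(0.07700/(2.26 × 9.81 × 0.156)) = 0.938 s.

0.938 s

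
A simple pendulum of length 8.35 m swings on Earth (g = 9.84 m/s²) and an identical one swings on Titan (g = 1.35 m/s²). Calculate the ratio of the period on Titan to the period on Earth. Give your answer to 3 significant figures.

2.70

T ∝ 1/√g, so T₂/T₁ = √(g₁/g₂) = √(9.84/1.35) = 2.70.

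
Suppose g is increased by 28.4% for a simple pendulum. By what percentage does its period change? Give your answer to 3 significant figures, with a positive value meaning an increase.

T ∝ 1/√g, so T'/T = 1/√(1.284) = 0.8825.
Percentage change in T = (0.8825 − 1) × 100% = -11.7%.

-11.7%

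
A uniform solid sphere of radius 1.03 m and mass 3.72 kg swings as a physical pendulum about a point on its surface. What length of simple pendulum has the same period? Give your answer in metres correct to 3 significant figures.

1.44 m

The equivalent simple-pendulum length is L_eq = I/(md), where I is about the pivot and d = 1.030 m.
I_cm = (2/5)mR² = 1.579 kg·m², so I = I_cm + md² = 1.579 + 3.947 = 5.525 kg·m².
L_eq = 5.525/(3.72 × 1.030) = 1.44 m.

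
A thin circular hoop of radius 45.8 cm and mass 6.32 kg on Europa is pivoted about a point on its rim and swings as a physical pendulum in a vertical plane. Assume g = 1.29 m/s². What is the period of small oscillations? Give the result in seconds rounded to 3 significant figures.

I_cm = mr² = 1.326 kg·m². The pivot is at distance d = 0.458 m from the centre of mass.
By the parallel-axis theorem, I = I_cm + md² = 1.326 + 1.326 = 2.651 kg·m².
T = 2π√(I/(mgd)) = 2π√(2.651/(6.32 × 1.29 × 0.458)) = 5.29 s.

5.29 s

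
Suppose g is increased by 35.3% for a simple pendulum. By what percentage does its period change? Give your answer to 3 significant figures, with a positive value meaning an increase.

-14.0%

T ∝ 1/√g, so T'/T = 1/√(1.353) = 0.8597.
Percentage change in T = (0.8597 − 1) × 100% = -14.0%.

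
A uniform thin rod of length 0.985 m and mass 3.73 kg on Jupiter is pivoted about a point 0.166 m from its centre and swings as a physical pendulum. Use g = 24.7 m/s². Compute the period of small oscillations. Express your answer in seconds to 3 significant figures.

1.02 s

For a physical pendulum T = 2π√(I/(mgd)), with d = 0.1660 m from pivot to centre of mass.
I_cm = mL²/12 = 3.73 × 0.985²/12 = 0.3016 kg·m²; I = I_cm + md² = 0.3016 + 3.73 × 0.1660² = 0.4044 kg·m².
T = 2π√(0.4044/(3.73 × 24.7 × 0.1660)) = 1.02 s.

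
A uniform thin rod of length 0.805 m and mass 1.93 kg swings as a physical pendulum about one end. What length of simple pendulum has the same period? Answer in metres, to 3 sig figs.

The equivalent simple-pendulum length is L_eq = I/(md), where I is about the pivot and d = 0.4025 m.
I_cm = (1/12)mL² = 0.1042 kg·m², so I = I_cm + md² = 0.1042 + 0.3127 = 0.4169 kg·m².
L_eq = 0.4169/(1.93 × 0.4025) = 0.537 m.

0.537 m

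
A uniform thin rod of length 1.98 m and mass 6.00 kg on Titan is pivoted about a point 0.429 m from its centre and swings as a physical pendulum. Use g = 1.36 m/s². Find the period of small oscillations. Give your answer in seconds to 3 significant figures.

For a physical pendulum T = 2π√(I/(mgd)), with d = 0.4290 m from pivot to centre of mass.
I_cm = mL²/12 = 6.00 × 1.98²/12 = 1.960 kg·m²; I = I_cm + md² = 1.960 + 6.00 × 0.4290² = 3.064 kg·m².
T = 2π√(3.064/(6.00 × 1.36 × 0.4290)) = 5.88 s.

5.88 s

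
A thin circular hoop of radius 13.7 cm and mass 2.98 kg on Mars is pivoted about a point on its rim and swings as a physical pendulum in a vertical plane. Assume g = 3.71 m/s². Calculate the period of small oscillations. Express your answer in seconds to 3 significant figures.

I_cm = mr² = 0.05593 kg·m². The pivot is at distance d = 0.137 m from the centre of mass.
By the parallel-axis theorem, I = I_cm + md² = 0.05593 + 0.05593 = 0.1119 kg·m².
T = 2π√(I/(mgd)) = 2π√(0.1119/(2.98 × 3.71 × 0.137)) = 1.71 s.

1.71 s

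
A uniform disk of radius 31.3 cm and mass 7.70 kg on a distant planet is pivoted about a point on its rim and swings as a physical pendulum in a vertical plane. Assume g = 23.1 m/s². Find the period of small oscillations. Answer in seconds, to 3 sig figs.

I_cm = ½mr² = 0.3772 kg·m². The pivot is at distance d = 0.313 m from the centre of mass.
By the parallel-axis theorem, I = I_cm + md² = 0.3772 + 0.7544 = 1.132 kg·m².
T = 2π√(I/(mgd)) = 2π√(1.132/(7.70 × 23.1 × 0.313)) = 0.896 s.

0.896 s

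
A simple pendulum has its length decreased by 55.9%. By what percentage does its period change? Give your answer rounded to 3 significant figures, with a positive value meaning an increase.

T ∝ √L, so T'/T = √(0.4410) = 0.6641.
Percentage change in T = (0.6641 − 1) × 100% = -33.6%.

-33.6%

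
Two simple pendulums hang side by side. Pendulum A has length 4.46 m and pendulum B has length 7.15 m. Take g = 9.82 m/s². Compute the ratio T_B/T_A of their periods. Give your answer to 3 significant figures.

1.27

T ∝ √L, so T_B/T_A = √(L_B/L_A) = √(7.15/4.46) = 1.27.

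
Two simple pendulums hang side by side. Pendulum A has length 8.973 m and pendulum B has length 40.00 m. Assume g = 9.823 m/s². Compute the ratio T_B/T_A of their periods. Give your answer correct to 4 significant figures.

T ∝ √L, so T_B/T_A = √(L_B/L_A) = √(40.00/8.973) = 2.111.

2.111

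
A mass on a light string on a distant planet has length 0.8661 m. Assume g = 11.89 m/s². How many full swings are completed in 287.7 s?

T = 2π√(L/g) = 2π√(0.8661/11.89) = 1.6958 s.
Number of complete oscillations = ⌊287.7/1.6958⌋ = ⌊169.66⌋ = 169.

169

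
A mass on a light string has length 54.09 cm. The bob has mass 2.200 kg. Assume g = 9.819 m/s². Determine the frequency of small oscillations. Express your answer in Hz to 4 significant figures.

0.6781 Hz

T = 2π√(L/g) = 2π√(0.5409/9.819) = 1.4747 s, so f = 1/T = 0.6781 Hz.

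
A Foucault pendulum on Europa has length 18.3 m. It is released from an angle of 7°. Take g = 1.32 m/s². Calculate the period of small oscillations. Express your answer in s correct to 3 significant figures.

T = 2π√(L/g) = 2π√(18.3/1.32) = 2π × 3.723 = 23.4 s.

23.4 s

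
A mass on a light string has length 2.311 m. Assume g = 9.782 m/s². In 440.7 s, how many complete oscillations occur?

144

T = 2π√(L/g) = 2π√(2.311/9.782) = 3.0540 s.
Number of complete oscillations = ⌊440.7/3.0540⌋ = ⌊144.30⌋ = 144.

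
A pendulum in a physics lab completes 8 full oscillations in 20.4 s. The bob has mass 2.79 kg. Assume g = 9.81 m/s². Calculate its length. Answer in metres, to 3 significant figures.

1.62 m

T = 20.4/8 = 2.550 s.
From T = 2π√(L/g), L = gT²/(4π²) = 9.81 × 2.550²/(4π²) = 1.62 m.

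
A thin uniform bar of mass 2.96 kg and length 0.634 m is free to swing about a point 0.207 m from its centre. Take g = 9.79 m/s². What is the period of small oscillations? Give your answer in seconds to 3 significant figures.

1.22 s

For a physical pendulum T = 2π√(I/(mgd)), with d = 0.2070 m from pivot to centre of mass.
I_cm = mL²/12 = 2.96 × 0.634²/12 = 0.09915 kg·m²; I = I_cm + md² = 0.09915 + 2.96 × 0.2070² = 0.2260 kg·m².
T = 2π√(0.2260/(2.96 × 9.79 × 0.2070)) = 1.22 s.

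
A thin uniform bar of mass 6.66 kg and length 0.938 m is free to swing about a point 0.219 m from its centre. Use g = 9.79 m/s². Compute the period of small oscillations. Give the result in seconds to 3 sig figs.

For a physical pendulum T = 2π√(I/(mgd)), with d = 0.2190 m from pivot to centre of mass.
I_cm = mL²/12 = 6.66 × 0.938²/12 = 0.4883 kg·m²; I = I_cm + md² = 0.4883 + 6.66 × 0.2190² = 0.8077 kg·m².
T = 2π√(0.8077/(6.66 × 9.79 × 0.2190)) = 1.49 s.

1.49 s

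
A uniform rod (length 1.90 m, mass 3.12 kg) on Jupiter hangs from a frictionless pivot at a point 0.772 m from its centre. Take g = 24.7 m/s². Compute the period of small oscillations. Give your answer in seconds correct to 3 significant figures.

For a physical pendulum T = 2π√(I/(mgd)), with d = 0.7720 m from pivot to centre of mass.
I_cm = mL²/12 = 3.12 × 1.90²/12 = 0.9386 kg·m²; I = I_cm + md² = 0.9386 + 3.12 × 0.7720² = 2.798 kg·m².
T = 2π√(2.798/(3.12 × 24.7 × 0.7720)) = 1.36 s.

1.36 s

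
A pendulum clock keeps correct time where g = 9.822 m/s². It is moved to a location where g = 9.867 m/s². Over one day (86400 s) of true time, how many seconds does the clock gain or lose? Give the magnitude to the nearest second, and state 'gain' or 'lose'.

The clock's period scales as T ∝ 1/√g, so T'/T = √(9.822/9.867) = 0.997717.
In 86400 s of true time the clock registers 86400/0.997717 = 86597.7 s, so it gains 198 s.

gain 198 s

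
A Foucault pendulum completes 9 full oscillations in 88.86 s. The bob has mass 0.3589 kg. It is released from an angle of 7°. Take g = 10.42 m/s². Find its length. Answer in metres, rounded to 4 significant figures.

T = 88.86/9 = 9.8733 s.
From T = 2π√(L/g), L = gT²/(4π²) = 10.42 × 9.8733²/(4π²) = 25.73 m.

25.73 m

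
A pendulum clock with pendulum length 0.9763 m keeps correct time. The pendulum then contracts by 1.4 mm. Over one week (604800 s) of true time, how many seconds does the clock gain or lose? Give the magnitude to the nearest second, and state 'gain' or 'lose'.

gain 434 s

T ∝ √L, so T'/T = √(0.97490/0.9763) = 0.999283.
In 604800 s of true time the clock registers 604800/0.999283 = 605234.1 s, so it gains 434 s.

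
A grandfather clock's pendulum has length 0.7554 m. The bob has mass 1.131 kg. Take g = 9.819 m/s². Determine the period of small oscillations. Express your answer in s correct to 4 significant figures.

T = 2π√(L/g) = 2π√(0.7554/9.819) = 2π × 0.27737 = 1.743 s.

1.743 s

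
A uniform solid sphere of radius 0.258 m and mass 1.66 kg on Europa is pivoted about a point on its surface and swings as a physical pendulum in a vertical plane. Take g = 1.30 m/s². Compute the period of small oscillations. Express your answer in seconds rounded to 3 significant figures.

I_cm = (2/5)mr² = 0.04420 kg·m². The pivot is at distance d = 0.258 m from the centre of mass.
By the parallel-axis theorem, I = I_cm + md² = 0.04420 + 0.1105 = 0.1547 kg·m².
T = 2π√(I/(mgd)) = 2π√(0.1547/(1.66 × 1.30 × 0.258)) = 3.31 s.

3.31 s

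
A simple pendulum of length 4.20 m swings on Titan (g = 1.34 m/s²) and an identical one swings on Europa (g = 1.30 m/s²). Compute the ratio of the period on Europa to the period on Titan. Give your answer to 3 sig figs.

T ∝ 1/√g, so T₂/T₁ = √(g₁/g₂) = √(1.34/1.30) = 1.02.

1.02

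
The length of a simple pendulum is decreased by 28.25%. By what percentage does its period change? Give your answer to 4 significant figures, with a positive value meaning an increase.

T ∝ √L, so T'/T = √(0.71750) = 0.84705.
Percentage change in T = (0.84705 − 1) × 100% = -15.29%.

-15.29%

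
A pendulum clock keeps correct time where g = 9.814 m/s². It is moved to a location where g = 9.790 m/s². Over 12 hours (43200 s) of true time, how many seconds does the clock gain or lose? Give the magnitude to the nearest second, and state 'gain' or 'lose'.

lose 53 s

The clock's period scales as T ∝ 1/√g, so T'/T = √(9.814/9.790) = 1.00122.
In 43200 s of true time the clock registers 43200/1.00122 = 43147.1 s, so it loses 53 s.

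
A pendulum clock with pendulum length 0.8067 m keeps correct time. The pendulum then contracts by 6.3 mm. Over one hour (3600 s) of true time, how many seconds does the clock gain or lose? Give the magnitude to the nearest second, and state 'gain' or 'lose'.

T ∝ √L, so T'/T = √(0.80040/0.8067) = 0.996088.
In 3600 s of true time the clock registers 3600/0.996088 = 3614.1 s, so it gains 14 s.

gain 14 s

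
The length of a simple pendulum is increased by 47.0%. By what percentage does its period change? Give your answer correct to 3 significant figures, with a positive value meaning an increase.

21.2%

T ∝ √L, so T'/T = √(1.470) = 1.212.
Percentage change in T = (1.212 − 1) × 100% = 21.2%.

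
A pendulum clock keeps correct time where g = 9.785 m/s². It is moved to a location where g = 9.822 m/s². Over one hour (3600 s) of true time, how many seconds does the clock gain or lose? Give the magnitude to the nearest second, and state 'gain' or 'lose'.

The clock's period scales as T ∝ 1/√g, so T'/T = √(9.785/9.822) = 0.998115.
In 3600 s of true time the clock registers 3600/0.998115 = 3606.8 s, so it gains 7 s.

gain 7 s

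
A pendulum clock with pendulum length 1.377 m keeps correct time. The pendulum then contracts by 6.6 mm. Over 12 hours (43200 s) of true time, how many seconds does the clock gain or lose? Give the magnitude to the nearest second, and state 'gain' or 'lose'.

gain 104 s

T ∝ √L, so T'/T = √(1.37040/1.377) = 0.997601.
In 43200 s of true time the clock registers 43200/0.997601 = 43303.9 s, so it gains 104 s.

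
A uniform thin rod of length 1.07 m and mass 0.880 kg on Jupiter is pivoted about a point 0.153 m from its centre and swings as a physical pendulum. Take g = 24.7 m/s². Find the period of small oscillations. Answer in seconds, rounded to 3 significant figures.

For a physical pendulum T = 2π√(I/(mgd)), with d = 0.1530 m from pivot to centre of mass.
I_cm = mL²/12 = 0.880 × 1.07²/12 = 0.08396 kg·m²; I = I_cm + md² = 0.08396 + 0.880 × 0.1530² = 0.1046 kg·m².
T = 2π√(0.1046/(0.880 × 24.7 × 0.1530)) = 1.11 s.

1.11 s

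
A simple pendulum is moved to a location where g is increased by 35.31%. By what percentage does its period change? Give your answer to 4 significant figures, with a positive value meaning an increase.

-14.03%

T ∝ 1/√g, so T'/T = 1/√(1.3531) = 0.85968.
Percentage change in T = (0.85968 − 1) × 100% = -14.03%.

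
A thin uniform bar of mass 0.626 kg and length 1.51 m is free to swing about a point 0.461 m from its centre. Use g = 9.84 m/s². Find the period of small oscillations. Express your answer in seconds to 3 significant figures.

For a physical pendulum T = 2π√(I/(mgd)), with d = 0.4610 m from pivot to centre of mass.
I_cm = mL²/12 = 0.626 × 1.51²/12 = 0.1189 kg·m²; I = I_cm + md² = 0.1189 + 0.626 × 0.4610² = 0.2520 kg·m².
T = 2π√(0.2520/(0.626 × 9.84 × 0.4610)) = 1.87 s.

1.87 s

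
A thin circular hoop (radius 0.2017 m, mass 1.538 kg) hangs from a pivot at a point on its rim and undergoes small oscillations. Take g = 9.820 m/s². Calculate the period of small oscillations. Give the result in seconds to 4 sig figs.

1.273 s

I_cm = mr² = 0.062570 kg·m². The pivot is at distance d = 0.2017 m from the centre of mass.
By the parallel-axis theorem, I = I_cm + md² = 0.062570 + 0.062570 = 0.12514 kg·m².
T = 2π√(I/(mgd)) = 2π√(0.12514/(1.538 × 9.820 × 0.2017)) = 1.273 s.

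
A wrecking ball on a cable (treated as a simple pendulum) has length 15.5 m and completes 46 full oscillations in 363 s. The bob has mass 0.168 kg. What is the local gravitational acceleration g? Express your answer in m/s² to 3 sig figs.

9.83 m/s²

T = 363/46 = 7.891 s.
From T = 2π√(L/g), g = 4π²L/T² = 4π² × 15.5/7.891² = 9.83 m/s².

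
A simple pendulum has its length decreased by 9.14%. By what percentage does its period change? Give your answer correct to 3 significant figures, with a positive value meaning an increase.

T ∝ √L, so T'/T = √(0.9086) = 0.9532.
Percentage change in T = (0.9532 − 1) × 100% = -4.68%.

-4.68%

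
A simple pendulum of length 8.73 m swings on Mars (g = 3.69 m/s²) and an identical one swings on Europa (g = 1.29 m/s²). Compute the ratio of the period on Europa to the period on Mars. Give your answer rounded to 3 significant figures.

1.69

T ∝ 1/√g, so T₂/T₁ = √(g₁/g₂) = √(3.69/1.29) = 1.69.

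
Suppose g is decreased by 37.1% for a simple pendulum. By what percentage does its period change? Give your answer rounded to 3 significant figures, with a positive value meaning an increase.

26.1%

T ∝ 1/√g, so T'/T = 1/√(0.6290) = 1.261.
Percentage change in T = (1.261 − 1) × 100% = 26.1%.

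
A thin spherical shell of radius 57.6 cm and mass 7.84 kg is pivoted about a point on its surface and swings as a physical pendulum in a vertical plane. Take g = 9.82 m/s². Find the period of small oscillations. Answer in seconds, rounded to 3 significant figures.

I_cm = (2/3)mr² = 1.734 kg·m². The pivot is at distance d = 0.576 m from the centre of mass.
By the parallel-axis theorem, I = I_cm + md² = 1.734 + 2.601 = 4.335 kg·m².
T = 2π√(I/(mgd)) = 2π√(4.335/(7.84 × 9.82 × 0.576)) = 1.96 s.

1.96 s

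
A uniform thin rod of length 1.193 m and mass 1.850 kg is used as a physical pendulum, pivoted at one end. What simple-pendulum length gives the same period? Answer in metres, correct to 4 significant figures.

The equivalent simple-pendulum length is L_eq = I/(md), where I is about the pivot and d = 0.59650 m.
I_cm = (1/12)mL² = 0.21942 kg·m², so I = I_cm + md² = 0.21942 + 0.65825 = 0.87767 kg·m².
L_eq = 0.87767/(1.850 × 0.59650) = 0.7953 m.

0.7953 m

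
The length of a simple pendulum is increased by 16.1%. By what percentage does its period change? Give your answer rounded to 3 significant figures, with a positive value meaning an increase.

T ∝ √L, so T'/T = √(1.161) = 1.077.
Percentage change in T = (1.077 − 1) × 100% = 7.75%.

7.75%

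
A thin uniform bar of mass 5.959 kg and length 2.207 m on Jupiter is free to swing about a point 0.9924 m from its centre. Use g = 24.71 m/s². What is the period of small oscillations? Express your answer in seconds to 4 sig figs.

1.496 s

For a physical pendulum T = 2π√(I/(mgd)), with d = 0.99240 m from pivot to centre of mass.
I_cm = mL²/12 = 5.959 × 2.207²/12 = 2.4188 kg·m²; I = I_cm + md² = 2.4188 + 5.959 × 0.99240² = 8.2875 kg·m².
T = 2π√(8.2875/(5.959 × 24.71 × 0.99240)) = 1.496 s.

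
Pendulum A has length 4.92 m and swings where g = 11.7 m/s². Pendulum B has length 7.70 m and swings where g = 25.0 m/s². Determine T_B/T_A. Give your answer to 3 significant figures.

T = 2π√(L/g), so T_B/T_A = √((L_B/g_B)/(L_A/g_A)) = √((7.70/25.0)/(4.92/11.7)) = 0.856.

0.856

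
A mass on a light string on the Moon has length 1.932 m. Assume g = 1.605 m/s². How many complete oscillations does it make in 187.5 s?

27

T = 2π√(L/g) = 2π√(1.932/1.605) = 6.8936 s.
Number of complete oscillations = ⌊187.5/6.8936⌋ = ⌊27.199⌋ = 27.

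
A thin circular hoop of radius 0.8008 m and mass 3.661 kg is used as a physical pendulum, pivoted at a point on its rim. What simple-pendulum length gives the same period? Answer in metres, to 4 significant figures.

The equivalent simple-pendulum length is L_eq = I/(md), where I is about the pivot and d = 0.80080 m.
I_cm = mR² = 2.3477 kg·m², so I = I_cm + md² = 2.3477 + 2.3477 = 4.6955 kg·m².
L_eq = 4.6955/(3.661 × 0.80080) = 1.602 m.

1.602 m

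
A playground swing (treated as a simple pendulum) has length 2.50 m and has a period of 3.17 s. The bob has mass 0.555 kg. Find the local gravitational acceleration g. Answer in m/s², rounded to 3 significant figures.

9.82 m/s²

From T = 2π√(L/g), g = 4π²L/T² = 4π² × 2.50/3.170² = 9.82 m/s².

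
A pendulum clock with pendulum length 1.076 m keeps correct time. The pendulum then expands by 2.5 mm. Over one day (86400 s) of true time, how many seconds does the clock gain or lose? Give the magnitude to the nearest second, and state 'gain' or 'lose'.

lose 100 s

T ∝ √L, so T'/T = √(1.07850/1.076) = 1.00116.
In 86400 s of true time the clock registers 86400/1.00116 = 86299.8 s, so it loses 100 s.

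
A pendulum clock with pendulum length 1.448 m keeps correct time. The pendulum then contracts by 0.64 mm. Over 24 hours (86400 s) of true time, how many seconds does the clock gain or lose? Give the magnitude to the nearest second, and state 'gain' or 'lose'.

T ∝ √L, so T'/T = √(1.44736/1.448) = 0.999779.
In 86400 s of true time the clock registers 86400/0.999779 = 86419.1 s, so it gains 19 s.

gain 19 s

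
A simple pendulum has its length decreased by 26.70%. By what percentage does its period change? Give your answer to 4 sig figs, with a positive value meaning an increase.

-14.38%

T ∝ √L, so T'/T = √(0.73300) = 0.85615.
Percentage change in T = (0.85615 − 1) × 100% = -14.38%.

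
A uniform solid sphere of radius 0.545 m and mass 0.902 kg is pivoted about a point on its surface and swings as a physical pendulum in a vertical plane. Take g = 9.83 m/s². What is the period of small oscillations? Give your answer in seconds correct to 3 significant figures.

1.75 s

I_cm = (2/5)mr² = 0.1072 kg·m². The pivot is at distance d = 0.545 m from the centre of mass.
By the parallel-axis theorem, I = I_cm + md² = 0.1072 + 0.2679 = 0.3751 kg·m².
T = 2π√(I/(mgd)) = 2π√(0.3751/(0.902 × 9.83 × 0.545)) = 1.75 s.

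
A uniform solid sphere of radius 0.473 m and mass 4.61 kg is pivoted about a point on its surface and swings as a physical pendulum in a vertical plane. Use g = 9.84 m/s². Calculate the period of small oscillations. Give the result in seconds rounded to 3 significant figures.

I_cm = (2/5)mr² = 0.4126 kg·m². The pivot is at distance d = 0.473 m from the centre of mass.
By the parallel-axis theorem, I = I_cm + md² = 0.4126 + 1.031 = 1.444 kg·m².
T = 2π√(I/(mgd)) = 2π√(1.444/(4.61 × 9.84 × 0.473)) = 1.63 s.

1.63 s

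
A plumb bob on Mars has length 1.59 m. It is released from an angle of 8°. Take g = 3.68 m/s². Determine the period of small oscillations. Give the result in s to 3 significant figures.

4.13 s

T = 2π√(L/g) = 2π√(1.59/3.68) = 2π × 0.6573 = 4.13 s.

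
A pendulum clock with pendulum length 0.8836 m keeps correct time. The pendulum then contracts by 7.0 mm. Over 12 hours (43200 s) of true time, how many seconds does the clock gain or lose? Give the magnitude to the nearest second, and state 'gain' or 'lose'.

gain 172 s

T ∝ √L, so T'/T = √(0.87660/0.8836) = 0.996031.
In 43200 s of true time the clock registers 43200/0.996031 = 43372.1 s, so it gains 172 s.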